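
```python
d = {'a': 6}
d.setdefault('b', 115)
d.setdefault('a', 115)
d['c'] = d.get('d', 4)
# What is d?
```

After line 1: d = {'a': 6}
After line 2 (setdefault adds 'b'=115): d = {'a': 6, 'b': 115}
After line 3 (setdefault 'a' no-op, already exists): d = {'a': 6, 'b': 115}
After line 4 (get('d', 4) returns default since 'd' not in d): d = {'a': 6, 'b': 115, 'c': 4}

{'a': 6, 'b': 115, 'c': 4}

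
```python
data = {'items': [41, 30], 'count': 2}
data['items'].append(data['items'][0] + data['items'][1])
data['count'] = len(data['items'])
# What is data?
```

After line 1: data = {'items': [41, 30], 'count': 2}
After line 2 (append 41 + 30 = 71): data = {'items': [41, 30, 71], 'count': 2}
After line 3 (count = len(items) = 3): data = {'items': [41, 30, 71], 'count': 3}

{'items': [41, 30, 71], 'count': 3}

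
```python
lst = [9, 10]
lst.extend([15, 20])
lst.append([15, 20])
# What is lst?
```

After line 1: lst = [9, 10]
After line 2 (extend unpacks [15, 20]): lst = [9, 10, 15, 20]
After line 3 (append adds [15, 20] as single element): lst = [9, 10, 15, 20, [15, 20]]

[9, 10, 15, 20, [15, 20]]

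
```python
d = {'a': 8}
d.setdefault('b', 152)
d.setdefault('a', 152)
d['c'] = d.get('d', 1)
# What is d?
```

After line 1: d = {'a': 8}
After line 2 (setdefault adds 'b'=152): d = {'a': 8, 'b': 152}
After line 3 (setdefault 'a' no-op, already exists): d = {'a': 8, 'b': 152}
After line 4 (get('d', 1) returns default since 'd' not in d): d = {'a': 8, 'b': 152, 'c': 1}

{'a': 8, 'b': 152, 'c': 1}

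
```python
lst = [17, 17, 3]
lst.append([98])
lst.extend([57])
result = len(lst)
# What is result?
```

After line 1: lst = [17, 17, 3]
After line 2 (append adds [98] as single element): lst = [17, 17, 3, [98]]
After line 3 (extend unpacks [57], adds 57): lst = [17, 17, 3, [98], 57]
After line 4: result = len(lst) = 5

5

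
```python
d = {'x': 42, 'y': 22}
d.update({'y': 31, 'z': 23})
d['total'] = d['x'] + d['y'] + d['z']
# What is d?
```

After line 1: d = {'x': 42, 'y': 22}
After line 2 (y overwritten, z added): d = {'x': 42, 'y': 31, 'z': 23}
After line 3 (total = 42 + 31 + 23 = 96): d = {'x': 42, 'y': 31, 'z': 23, 'total': 96}

{'x': 42, 'y': 31, 'z': 23, 'total': 96}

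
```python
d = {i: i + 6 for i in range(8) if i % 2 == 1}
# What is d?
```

{1: 7, 3: 9, 5: 11, 7: 13}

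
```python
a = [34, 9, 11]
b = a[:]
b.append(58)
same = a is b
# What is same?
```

After line 1: a = [34, 9, 11]
After line 2 (b = a[:] is a shallow copy, new object): a = [34, 9, 11], b = [34, 9, 11]
After line 3 (append only mutates b): a = [34, 9, 11], b = [34, 9, 11, 58]
After line 4 (same = a is b; different objects -> False): same = False

False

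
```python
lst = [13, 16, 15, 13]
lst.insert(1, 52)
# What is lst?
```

[13, 52, 16, 15, 13]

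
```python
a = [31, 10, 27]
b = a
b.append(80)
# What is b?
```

After line 1: a = [31, 10, 27]
After line 2 (b = a is an alias, same object): a = [31, 10, 27], b = [31, 10, 27]
After line 3 (b.append mutates the shared list): a = [31, 10, 27, 80], b = [31, 10, 27, 80]

[31, 10, 27, 80]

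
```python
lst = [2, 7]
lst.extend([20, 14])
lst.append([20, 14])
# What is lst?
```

After line 1: lst = [2, 7]
After line 2 (extend unpacks [20, 14]): lst = [2, 7, 20, 14]
After line 3 (append adds [20, 14] as single element): lst = [2, 7, 20, 14, [20, 14]]

[2, 7, 20, 14, [20, 14]]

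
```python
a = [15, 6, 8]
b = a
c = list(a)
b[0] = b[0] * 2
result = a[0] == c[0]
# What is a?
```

After line 1: a = [15, 6, 8]
After line 2 (b = a, alias): a = [15, 6, 8], b = [15, 6, 8]
After line 3 (c = list(a) is a copy, new object): c = [15, 6, 8]
After line 4 (b[0] = 15 * 2 = 30; mutates shared a/b): a = b = [30, 6, 8], c = [15, 6, 8]
After line 5 (a[0] = 30, c[0] = 15; result = False)

[30, 6, 8]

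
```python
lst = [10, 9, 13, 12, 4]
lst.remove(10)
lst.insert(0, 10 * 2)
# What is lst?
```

After line 1: lst = [10, 9, 13, 12, 4]
After line 2 (remove first 10): lst = [9, 13, 12, 4]
After line 3 (insert 20 at index 0): lst = [20, 9, 13, 12, 4]

[20, 9, 13, 12, 4]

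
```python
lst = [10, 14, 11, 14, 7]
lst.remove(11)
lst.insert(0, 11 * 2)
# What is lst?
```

After line 1: lst = [10, 14, 11, 14, 7]
After line 2 (remove first 11): lst = [10, 14, 14, 7]
After line 3 (insert 22 at index 0): lst = [22, 10, 14, 14, 7]

[22, 10, 14, 14, 7]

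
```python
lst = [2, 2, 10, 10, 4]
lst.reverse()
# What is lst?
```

[4, 10, 10, 2, 2]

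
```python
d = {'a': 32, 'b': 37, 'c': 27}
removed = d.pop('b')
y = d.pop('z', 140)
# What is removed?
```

After line 1: d = {'a': 32, 'b': 37, 'c': 27}
After line 2 (pop 'b' returns 37): d = {'a': 32, 'c': 27}, removed = 37
After line 3 (pop 'z' missing, returns default 140): d = {'a': 32, 'c': 27}, y = 140

37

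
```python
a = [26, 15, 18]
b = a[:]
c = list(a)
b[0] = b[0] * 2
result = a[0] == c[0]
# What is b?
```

After line 1: a = [26, 15, 18]
After line 2 (b = a[:], copy): a = [26, 15, 18], b = [26, 15, 18]
After line 3 (c = list(a) is a copy, new object): c = [26, 15, 18]
After line 4 (b[0] = 26 * 2 = 52; only b mutates (copy)): a = [26, 15, 18], b = [52, 15, 18], c = [26, 15, 18]
After line 5 (a[0] = 26, c[0] = 26; result = True)

[52, 15, 18]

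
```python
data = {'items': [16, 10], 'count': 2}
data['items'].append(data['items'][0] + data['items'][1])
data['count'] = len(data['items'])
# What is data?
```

After line 1: data = {'items': [16, 10], 'count': 2}
After line 2 (append 16 + 10 = 26): data = {'items': [16, 10, 26], 'count': 2}
After line 3 (count = len(items) = 3): data = {'items': [16, 10, 26], 'count': 3}

{'items': [16, 10, 26], 'count': 3}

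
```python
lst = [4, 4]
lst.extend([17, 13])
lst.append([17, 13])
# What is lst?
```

After line 1: lst = [4, 4]
After line 2 (extend unpacks [17, 13]): lst = [4, 4, 17, 13]
After line 3 (append adds [17, 13] as single element): lst = [4, 4, 17, 13, [17, 13]]

[4, 4, 17, 13, [17, 13]]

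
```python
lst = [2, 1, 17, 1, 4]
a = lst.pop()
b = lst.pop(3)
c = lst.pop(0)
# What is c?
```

After line 1: lst = [2, 1, 17, 1, 4]
After line 2 (pop() -> a = 4): lst = [2, 1, 17, 1]
After line 3 (pop(3) -> b = 1): lst = [2, 1, 17]
After line 4 (pop(0) -> c = 2): lst = [1, 17]

2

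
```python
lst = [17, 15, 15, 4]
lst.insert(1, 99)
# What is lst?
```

[17, 99, 15, 15, 4]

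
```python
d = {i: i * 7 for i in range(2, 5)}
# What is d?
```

{2: 14, 3: 21, 4: 28}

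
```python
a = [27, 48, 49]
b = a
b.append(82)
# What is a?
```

After line 1: a = [27, 48, 49]
After line 2 (b = a is an alias, same object): a = [27, 48, 49], b = [27, 48, 49]
After line 3 (b.append mutates the shared list): a = [27, 48, 49, 82], b = [27, 48, 49, 82]

[27, 48, 49, 82]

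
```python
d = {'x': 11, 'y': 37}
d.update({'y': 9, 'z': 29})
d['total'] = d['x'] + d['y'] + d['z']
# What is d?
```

After line 1: d = {'x': 11, 'y': 37}
After line 2 (y overwritten, z added): d = {'x': 11, 'y': 9, 'z': 29}
After line 3 (total = 11 + 9 + 29 = 49): d = {'x': 11, 'y': 9, 'z': 29, 'total': 49}

{'x': 11, 'y': 9, 'z': 29, 'total': 49}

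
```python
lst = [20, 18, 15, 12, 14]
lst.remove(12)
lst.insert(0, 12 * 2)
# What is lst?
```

After line 1: lst = [20, 18, 15, 12, 14]
After line 2 (remove first 12): lst = [20, 18, 15, 14]
After line 3 (insert 24 at index 0): lst = [24, 20, 18, 15, 14]

[24, 20, 18, 15, 14]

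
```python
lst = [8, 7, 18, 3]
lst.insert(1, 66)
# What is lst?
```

[8, 66, 7, 18, 3]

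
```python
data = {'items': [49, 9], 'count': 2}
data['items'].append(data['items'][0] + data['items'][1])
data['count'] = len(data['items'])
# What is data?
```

After line 1: data = {'items': [49, 9], 'count': 2}
After line 2 (append 49 + 9 = 58): data = {'items': [49, 9, 58], 'count': 2}
After line 3 (count = len(items) = 3): data = {'items': [49, 9, 58], 'count': 3}

{'items': [49, 9, 58], 'count': 3}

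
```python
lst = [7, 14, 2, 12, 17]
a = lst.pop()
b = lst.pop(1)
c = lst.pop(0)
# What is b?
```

After line 1: lst = [7, 14, 2, 12, 17]
After line 2 (pop() -> a = 17): lst = [7, 14, 2, 12]
After line 3 (pop(1) -> b = 14): lst = [7, 2, 12]
After line 4 (pop(0) -> c = 7): lst = [2, 12]

14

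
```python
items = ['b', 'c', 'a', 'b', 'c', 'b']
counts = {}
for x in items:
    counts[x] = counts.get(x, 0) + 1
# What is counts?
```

Initial: counts = {}, items = ['b', 'c', 'a', 'b', 'c', 'b']
See 'b': counts = {'b': 1}
See 'c': counts = {'b': 1, 'c': 1}
See 'a': counts = {'b': 1, 'c': 1, 'a': 1}
See 'b': counts = {'b': 2, 'c': 1, 'a': 1}
See 'c': counts = {'b': 2, 'c': 2, 'a': 1}
See 'b': counts = {'b': 3, 'c': 2, 'a': 1}

{'b': 3, 'c': 2, 'a': 1}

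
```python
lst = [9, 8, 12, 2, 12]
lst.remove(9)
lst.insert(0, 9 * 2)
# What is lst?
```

After line 1: lst = [9, 8, 12, 2, 12]
After line 2 (remove first 9): lst = [8, 12, 2, 12]
After line 3 (insert 18 at index 0): lst = [18, 8, 12, 2, 12]

[18, 8, 12, 2, 12]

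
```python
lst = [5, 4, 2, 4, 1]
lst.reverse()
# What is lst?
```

[1, 4, 2, 4, 5]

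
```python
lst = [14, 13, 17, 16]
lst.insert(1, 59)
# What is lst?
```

[14, 59, 13, 17, 16]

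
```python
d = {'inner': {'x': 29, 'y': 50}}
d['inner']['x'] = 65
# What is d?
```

After line 1: d = {'inner': {'x': 29, 'y': 50}}
After line 2 (inner x overwritten): d = {'inner': {'x': 65, 'y': 50}}

{'inner': {'x': 65, 'y': 50}}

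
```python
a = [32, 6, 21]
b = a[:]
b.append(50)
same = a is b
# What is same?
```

After line 1: a = [32, 6, 21]
After line 2 (b = a[:] is a shallow copy, new object): a = [32, 6, 21], b = [32, 6, 21]
After line 3 (append only mutates b): a = [32, 6, 21], b = [32, 6, 21, 50]
After line 4 (same = a is b; different objects -> False): same = False

False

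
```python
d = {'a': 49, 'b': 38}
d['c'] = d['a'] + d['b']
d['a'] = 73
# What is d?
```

After line 1: d = {'a': 49, 'b': 38}
After line 2 (d['c'] = 49 + 38): d = {'a': 49, 'b': 38, 'c': 87}
After line 3: d = {'a': 73, 'b': 38, 'c': 87}

{'a': 73, 'b': 38, 'c': 87}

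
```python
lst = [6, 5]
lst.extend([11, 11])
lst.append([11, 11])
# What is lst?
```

After line 1: lst = [6, 5]
After line 2 (extend unpacks [11, 11]): lst = [6, 5, 11, 11]
After line 3 (append adds [11, 11] as single element): lst = [6, 5, 11, 11, [11, 11]]

[6, 5, 11, 11, [11, 11]]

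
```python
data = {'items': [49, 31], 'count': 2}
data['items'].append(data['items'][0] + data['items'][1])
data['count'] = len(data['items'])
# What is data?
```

After line 1: data = {'items': [49, 31], 'count': 2}
After line 2 (append 49 + 31 = 80): data = {'items': [49, 31, 80], 'count': 2}
After line 3 (count = len(items) = 3): data = {'items': [49, 31, 80], 'count': 3}

{'items': [49, 31, 80], 'count': 3}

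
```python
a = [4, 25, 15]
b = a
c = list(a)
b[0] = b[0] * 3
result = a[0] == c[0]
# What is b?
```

After line 1: a = [4, 25, 15]
After line 2 (b = a, alias): a = [4, 25, 15], b = [4, 25, 15]
After line 3 (c = list(a) is a copy, new object): c = [4, 25, 15]
After line 4 (b[0] = 4 * 3 = 12; mutates shared a/b): a = b = [12, 25, 15], c = [4, 25, 15]
After line 5 (a[0] = 12, c[0] = 4; result = False)

[12, 25, 15]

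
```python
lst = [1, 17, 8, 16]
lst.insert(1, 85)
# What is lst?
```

[1, 85, 17, 8, 16]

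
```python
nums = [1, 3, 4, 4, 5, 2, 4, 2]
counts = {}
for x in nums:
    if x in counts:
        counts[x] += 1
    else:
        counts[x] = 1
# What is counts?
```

Initial: counts = {}, nums = [1, 3, 4, 4, 5, 2, 4, 2]
See 1: counts = {1: 1}
See 3: counts = {1: 1, 3: 1}
See 4: counts = {1: 1, 3: 1, 4: 1}
See 4: counts = {1: 1, 3: 1, 4: 2}
See 5: counts = {1: 1, 3: 1, 4: 2, 5: 1}
See 2: counts = {1: 1, 3: 1, 4: 2, 5: 1, 2: 1}
See 4: counts = {1: 1, 3: 1, 4: 3, 5: 1, 2: 1}
See 2: counts = {1: 1, 3: 1, 4: 3, 5: 1, 2: 2}

{1: 1, 3: 1, 4: 3, 5: 1, 2: 2}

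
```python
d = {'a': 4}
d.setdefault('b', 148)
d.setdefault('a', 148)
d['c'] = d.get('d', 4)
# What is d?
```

After line 1: d = {'a': 4}
After line 2 (setdefault adds 'b'=148): d = {'a': 4, 'b': 148}
After line 3 (setdefault 'a' no-op, already exists): d = {'a': 4, 'b': 148}
After line 4 (get('d', 4) returns default since 'd' not in d): d = {'a': 4, 'b': 148, 'c': 4}

{'a': 4, 'b': 148, 'c': 4}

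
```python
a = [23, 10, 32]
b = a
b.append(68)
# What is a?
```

After line 1: a = [23, 10, 32]
After line 2 (b = a is an alias, same object): a = [23, 10, 32], b = [23, 10, 32]
After line 3 (b.append mutates the shared list): a = [23, 10, 32, 68], b = [23, 10, 32, 68]

[23, 10, 32, 68]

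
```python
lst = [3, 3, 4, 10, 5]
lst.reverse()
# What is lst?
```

[5, 10, 4, 3, 3]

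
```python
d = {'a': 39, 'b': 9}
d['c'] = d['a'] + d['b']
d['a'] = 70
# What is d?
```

After line 1: d = {'a': 39, 'b': 9}
After line 2 (d['c'] = 39 + 9): d = {'a': 39, 'b': 9, 'c': 48}
After line 3: d = {'a': 70, 'b': 9, 'c': 48}

{'a': 70, 'b': 9, 'c': 48}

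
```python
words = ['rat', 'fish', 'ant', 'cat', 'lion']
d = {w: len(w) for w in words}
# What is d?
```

{'rat': 3, 'fish': 4, 'ant': 3, 'cat': 3, 'lion': 4}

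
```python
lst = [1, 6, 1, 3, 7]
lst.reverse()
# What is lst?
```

[7, 3, 1, 6, 1]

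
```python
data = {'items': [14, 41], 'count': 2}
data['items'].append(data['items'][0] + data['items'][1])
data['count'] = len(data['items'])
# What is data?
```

After line 1: data = {'items': [14, 41], 'count': 2}
After line 2 (append 14 + 41 = 55): data = {'items': [14, 41, 55], 'count': 2}
After line 3 (count = len(items) = 3): data = {'items': [14, 41, 55], 'count': 3}

{'items': [14, 41, 55], 'count': 3}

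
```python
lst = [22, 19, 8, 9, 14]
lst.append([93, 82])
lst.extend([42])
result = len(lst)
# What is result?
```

After line 1: lst = [22, 19, 8, 9, 14]
After line 2 (append adds [93, 82] as single element): lst = [22, 19, 8, 9, 14, [93, 82]]
After line 3 (extend unpacks [42], adds 42): lst = [22, 19, 8, 9, 14, [93, 82], 42]
After line 4: result = len(lst) = 7

7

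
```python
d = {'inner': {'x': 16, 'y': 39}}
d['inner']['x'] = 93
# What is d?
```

After line 1: d = {'inner': {'x': 16, 'y': 39}}
After line 2 (inner x overwritten): d = {'inner': {'x': 93, 'y': 39}}

{'inner': {'x': 93, 'y': 39}}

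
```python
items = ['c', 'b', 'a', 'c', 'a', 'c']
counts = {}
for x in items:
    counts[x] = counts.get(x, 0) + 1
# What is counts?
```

Initial: counts = {}, items = ['c', 'b', 'a', 'c', 'a', 'c']
See 'c': counts = {'c': 1}
See 'b': counts = {'c': 1, 'b': 1}
See 'a': counts = {'c': 1, 'b': 1, 'a': 1}
See 'c': counts = {'c': 2, 'b': 1, 'a': 1}
See 'a': counts = {'c': 2, 'b': 1, 'a': 2}
See 'c': counts = {'c': 3, 'b': 1, 'a': 2}

{'c': 3, 'b': 1, 'a': 2}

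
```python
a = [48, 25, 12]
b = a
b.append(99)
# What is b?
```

After line 1: a = [48, 25, 12]
After line 2 (b = a is an alias, same object): a = [48, 25, 12], b = [48, 25, 12]
After line 3 (b.append mutates the shared list): a = [48, 25, 12, 99], b = [48, 25, 12, 99]

[48, 25, 12, 99]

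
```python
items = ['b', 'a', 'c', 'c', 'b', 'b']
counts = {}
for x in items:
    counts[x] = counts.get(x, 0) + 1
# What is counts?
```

Initial: counts = {}, items = ['b', 'a', 'c', 'c', 'b', 'b']
See 'b': counts = {'b': 1}
See 'a': counts = {'b': 1, 'a': 1}
See 'c': counts = {'b': 1, 'a': 1, 'c': 1}
See 'c': counts = {'b': 1, 'a': 1, 'c': 2}
See 'b': counts = {'b': 2, 'a': 1, 'c': 2}
See 'b': counts = {'b': 3, 'a': 1, 'c': 2}

{'b': 3, 'a': 1, 'c': 2}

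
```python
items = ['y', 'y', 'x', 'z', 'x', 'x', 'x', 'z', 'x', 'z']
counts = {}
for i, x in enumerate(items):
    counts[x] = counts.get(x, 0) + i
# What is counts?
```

Initial: counts = {}, items = ['y', 'y', 'x', 'z', 'x', 'x', 'x', 'z', 'x', 'z']
i=0, x='y': counts = {'y': 0}
i=1, x='y': counts = {'y': 1}
i=2, x='x': counts = {'y': 1, 'x': 2}
i=3, x='z': counts = {'y': 1, 'x': 2, 'z': 3}
i=4, x='x': counts = {'y': 1, 'x': 6, 'z': 3}
i=5, x='x': counts = {'y': 1, 'x': 11, 'z': 3}
i=6, x='x': counts = {'y': 1, 'x': 17, 'z': 3}
i=7, x='z': counts = {'y': 1, 'x': 17, 'z': 10}
i=8, x='x': counts = {'y': 1, 'x': 25, 'z': 10}
i=9, x='z': counts = {'y': 1, 'x': 25, 'z': 19}

{'y': 1, 'x': 25, 'z': 19}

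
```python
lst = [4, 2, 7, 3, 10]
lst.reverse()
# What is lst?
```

[10, 3, 7, 2, 4]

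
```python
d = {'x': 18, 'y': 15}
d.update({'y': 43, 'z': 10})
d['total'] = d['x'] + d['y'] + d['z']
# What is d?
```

After line 1: d = {'x': 18, 'y': 15}
After line 2 (y overwritten, z added): d = {'x': 18, 'y': 43, 'z': 10}
After line 3 (total = 18 + 43 + 10 = 71): d = {'x': 18, 'y': 43, 'z': 10, 'total': 71}

{'x': 18, 'y': 43, 'z': 10, 'total': 71}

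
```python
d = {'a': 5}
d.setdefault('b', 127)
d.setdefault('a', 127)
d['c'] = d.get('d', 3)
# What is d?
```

After line 1: d = {'a': 5}
After line 2 (setdefault adds 'b'=127): d = {'a': 5, 'b': 127}
After line 3 (setdefault 'a' no-op, already exists): d = {'a': 5, 'b': 127}
After line 4 (get('d', 3) returns default since 'd' not in d): d = {'a': 5, 'b': 127, 'c': 3}

{'a': 5, 'b': 127, 'c': 3}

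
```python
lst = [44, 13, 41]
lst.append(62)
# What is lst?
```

[44, 13, 41, 62]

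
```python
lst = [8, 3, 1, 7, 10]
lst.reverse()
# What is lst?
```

[10, 7, 1, 3, 8]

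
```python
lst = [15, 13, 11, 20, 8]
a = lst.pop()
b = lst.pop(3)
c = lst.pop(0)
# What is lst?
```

After line 1: lst = [15, 13, 11, 20, 8]
After line 2 (pop() -> a = 8): lst = [15, 13, 11, 20]
After line 3 (pop(3) -> b = 20): lst = [15, 13, 11]
After line 4 (pop(0) -> c = 15): lst = [13, 11]

[13, 11]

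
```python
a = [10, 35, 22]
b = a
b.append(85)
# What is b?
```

After line 1: a = [10, 35, 22]
After line 2 (b = a is an alias, same object): a = [10, 35, 22], b = [10, 35, 22]
After line 3 (b.append mutates the shared list): a = [10, 35, 22, 85], b = [10, 35, 22, 85]

[10, 35, 22, 85]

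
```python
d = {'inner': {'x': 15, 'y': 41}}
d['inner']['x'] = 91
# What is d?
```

After line 1: d = {'inner': {'x': 15, 'y': 41}}
After line 2 (inner x overwritten): d = {'inner': {'x': 91, 'y': 41}}

{'inner': {'x': 91, 'y': 41}}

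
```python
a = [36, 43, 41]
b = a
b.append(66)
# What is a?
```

After line 1: a = [36, 43, 41]
After line 2 (b = a is an alias, same object): a = [36, 43, 41], b = [36, 43, 41]
After line 3 (b.append mutates the shared list): a = [36, 43, 41, 66], b = [36, 43, 41, 66]

[36, 43, 41, 66]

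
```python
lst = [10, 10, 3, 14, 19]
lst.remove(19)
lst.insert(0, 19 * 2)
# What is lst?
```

After line 1: lst = [10, 10, 3, 14, 19]
After line 2 (remove first 19): lst = [10, 10, 3, 14]
After line 3 (insert 38 at index 0): lst = [38, 10, 10, 3, 14]

[38, 10, 10, 3, 14]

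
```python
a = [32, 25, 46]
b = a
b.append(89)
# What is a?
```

After line 1: a = [32, 25, 46]
After line 2 (b = a is an alias, same object): a = [32, 25, 46], b = [32, 25, 46]
After line 3 (b.append mutates the shared list): a = [32, 25, 46, 89], b = [32, 25, 46, 89]

[32, 25, 46, 89]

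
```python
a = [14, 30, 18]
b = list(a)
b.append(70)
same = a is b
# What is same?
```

After line 1: a = [14, 30, 18]
After line 2 (b = list(a) is a shallow copy, new object): a = [14, 30, 18], b = [14, 30, 18]
After line 3 (append only mutates b): a = [14, 30, 18], b = [14, 30, 18, 70]
After line 4 (same = a is b; different objects -> False): same = False

False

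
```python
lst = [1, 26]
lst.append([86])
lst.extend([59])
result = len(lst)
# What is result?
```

After line 1: lst = [1, 26]
After line 2 (append adds [86] as single element): lst = [1, 26, [86]]
After line 3 (extend unpacks [59], adds 59): lst = [1, 26, [86], 59]
After line 4: result = len(lst) = 4

4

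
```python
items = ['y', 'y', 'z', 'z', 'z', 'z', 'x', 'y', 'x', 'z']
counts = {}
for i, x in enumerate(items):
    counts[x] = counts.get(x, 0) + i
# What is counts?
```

Initial: counts = {}, items = ['y', 'y', 'z', 'z', 'z', 'z', 'x', 'y', 'x', 'z']
i=0, x='y': counts = {'y': 0}
i=1, x='y': counts = {'y': 1}
i=2, x='z': counts = {'y': 1, 'z': 2}
i=3, x='z': counts = {'y': 1, 'z': 5}
i=4, x='z': counts = {'y': 1, 'z': 9}
i=5, x='z': counts = {'y': 1, 'z': 14}
i=6, x='x': counts = {'y': 1, 'z': 14, 'x': 6}
i=7, x='y': counts = {'y': 8, 'z': 14, 'x': 6}
i=8, x='x': counts = {'y': 8, 'z': 14, 'x': 14}
i=9, x='z': counts = {'y': 8, 'z': 23, 'x': 14}

{'y': 8, 'z': 23, 'x': 14}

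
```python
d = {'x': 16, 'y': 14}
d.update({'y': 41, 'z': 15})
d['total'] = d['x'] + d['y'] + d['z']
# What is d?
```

After line 1: d = {'x': 16, 'y': 14}
After line 2 (y overwritten, z added): d = {'x': 16, 'y': 41, 'z': 15}
After line 3 (total = 16 + 41 + 15 = 72): d = {'x': 16, 'y': 41, 'z': 15, 'total': 72}

{'x': 16, 'y': 41, 'z': 15, 'total': 72}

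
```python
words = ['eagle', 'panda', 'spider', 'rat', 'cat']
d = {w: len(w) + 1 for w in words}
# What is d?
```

{'eagle': 6, 'panda': 6, 'spider': 7, 'rat': 4, 'cat': 4}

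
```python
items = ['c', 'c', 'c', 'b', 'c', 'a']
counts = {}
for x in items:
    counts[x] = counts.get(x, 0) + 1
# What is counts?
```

Initial: counts = {}, items = ['c', 'c', 'c', 'b', 'c', 'a']
See 'c': counts = {'c': 1}
See 'c': counts = {'c': 2}
See 'c': counts = {'c': 3}
See 'b': counts = {'c': 3, 'b': 1}
See 'c': counts = {'c': 4, 'b': 1}
See 'a': counts = {'c': 4, 'b': 1, 'a': 1}

{'c': 4, 'b': 1, 'a': 1}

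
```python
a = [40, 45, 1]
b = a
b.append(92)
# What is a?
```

After line 1: a = [40, 45, 1]
After line 2 (b = a is an alias, same object): a = [40, 45, 1], b = [40, 45, 1]
After line 3 (b.append mutates the shared list): a = [40, 45, 1, 92], b = [40, 45, 1, 92]

[40, 45, 1, 92]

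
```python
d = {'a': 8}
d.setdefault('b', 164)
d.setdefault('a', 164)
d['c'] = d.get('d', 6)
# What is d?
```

After line 1: d = {'a': 8}
After line 2 (setdefault adds 'b'=164): d = {'a': 8, 'b': 164}
After line 3 (setdefault 'a' no-op, already exists): d = {'a': 8, 'b': 164}
After line 4 (get('d', 6) returns default since 'd' not in d): d = {'a': 8, 'b': 164, 'c': 6}

{'a': 8, 'b': 164, 'c': 6}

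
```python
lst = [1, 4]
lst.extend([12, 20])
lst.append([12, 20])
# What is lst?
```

After line 1: lst = [1, 4]
After line 2 (extend unpacks [12, 20]): lst = [1, 4, 12, 20]
After line 3 (append adds [12, 20] as single element): lst = [1, 4, 12, 20, [12, 20]]

[1, 4, 12, 20, [12, 20]]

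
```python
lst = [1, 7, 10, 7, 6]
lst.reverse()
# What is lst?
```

[6, 7, 10, 7, 1]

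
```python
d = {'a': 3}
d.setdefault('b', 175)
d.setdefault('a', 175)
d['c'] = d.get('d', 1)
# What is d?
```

After line 1: d = {'a': 3}
After line 2 (setdefault adds 'b'=175): d = {'a': 3, 'b': 175}
After line 3 (setdefault 'a' no-op, already exists): d = {'a': 3, 'b': 175}
After line 4 (get('d', 1) returns default since 'd' not in d): d = {'a': 3, 'b': 175, 'c': 1}

{'a': 3, 'b': 175, 'c': 1}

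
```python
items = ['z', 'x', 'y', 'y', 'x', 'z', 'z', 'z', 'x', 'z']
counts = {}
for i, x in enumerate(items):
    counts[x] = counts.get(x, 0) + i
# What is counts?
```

Initial: counts = {}, items = ['z', 'x', 'y', 'y', 'x', 'z', 'z', 'z', 'x', 'z']
i=0, x='z': counts = {'z': 0}
i=1, x='x': counts = {'z': 0, 'x': 1}
i=2, x='y': counts = {'z': 0, 'x': 1, 'y': 2}
i=3, x='y': counts = {'z': 0, 'x': 1, 'y': 5}
i=4, x='x': counts = {'z': 0, 'x': 5, 'y': 5}
i=5, x='z': counts = {'z': 5, 'x': 5, 'y': 5}
i=6, x='z': counts = {'z': 11, 'x': 5, 'y': 5}
i=7, x='z': counts = {'z': 18, 'x': 5, 'y': 5}
i=8, x='x': counts = {'z': 18, 'x': 13, 'y': 5}
i=9, x='z': counts = {'z': 27, 'x': 13, 'y': 5}

{'z': 27, 'x': 13, 'y': 5}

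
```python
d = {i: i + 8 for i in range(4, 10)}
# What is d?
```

{4: 12, 5: 13, 6: 14, 7: 15, 8: 16, 9: 17}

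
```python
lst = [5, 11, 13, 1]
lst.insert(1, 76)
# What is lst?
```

[5, 76, 11, 13, 1]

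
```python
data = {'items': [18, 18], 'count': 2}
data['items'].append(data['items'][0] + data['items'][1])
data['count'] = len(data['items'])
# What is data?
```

After line 1: data = {'items': [18, 18], 'count': 2}
After line 2 (append 18 + 18 = 36): data = {'items': [18, 18, 36], 'count': 2}
After line 3 (count = len(items) = 3): data = {'items': [18, 18, 36], 'count': 3}

{'items': [18, 18, 36], 'count': 3}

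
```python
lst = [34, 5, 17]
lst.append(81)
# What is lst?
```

[34, 5, 17, 81]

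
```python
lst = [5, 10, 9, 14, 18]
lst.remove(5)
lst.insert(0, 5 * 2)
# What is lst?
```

After line 1: lst = [5, 10, 9, 14, 18]
After line 2 (remove first 5): lst = [10, 9, 14, 18]
After line 3 (insert 10 at index 0): lst = [10, 10, 9, 14, 18]

[10, 10, 9, 14, 18]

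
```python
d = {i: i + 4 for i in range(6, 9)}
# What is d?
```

{6: 10, 7: 11, 8: 12}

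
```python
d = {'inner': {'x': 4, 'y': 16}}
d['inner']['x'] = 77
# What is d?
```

After line 1: d = {'inner': {'x': 4, 'y': 16}}
After line 2 (inner x overwritten): d = {'inner': {'x': 77, 'y': 16}}

{'inner': {'x': 77, 'y': 16}}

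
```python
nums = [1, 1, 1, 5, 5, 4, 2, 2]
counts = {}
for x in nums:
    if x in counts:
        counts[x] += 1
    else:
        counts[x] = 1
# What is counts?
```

Initial: counts = {}, nums = [1, 1, 1, 5, 5, 4, 2, 2]
See 1: counts = {1: 1}
See 1: counts = {1: 2}
See 1: counts = {1: 3}
See 5: counts = {1: 3, 5: 1}
See 5: counts = {1: 3, 5: 2}
See 4: counts = {1: 3, 5: 2, 4: 1}
See 2: counts = {1: 3, 5: 2, 4: 1, 2: 1}
See 2: counts = {1: 3, 5: 2, 4: 1, 2: 2}

{1: 3, 5: 2, 4: 1, 2: 2}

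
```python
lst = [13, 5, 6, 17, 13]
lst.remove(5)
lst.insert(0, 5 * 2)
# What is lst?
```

After line 1: lst = [13, 5, 6, 17, 13]
After line 2 (remove first 5): lst = [13, 6, 17, 13]
After line 3 (insert 10 at index 0): lst = [10, 13, 6, 17, 13]

[10, 13, 6, 17, 13]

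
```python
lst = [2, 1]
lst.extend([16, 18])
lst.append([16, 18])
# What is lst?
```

After line 1: lst = [2, 1]
After line 2 (extend unpacks [16, 18]): lst = [2, 1, 16, 18]
After line 3 (append adds [16, 18] as single element): lst = [2, 1, 16, 18, [16, 18]]

[2, 1, 16, 18, [16, 18]]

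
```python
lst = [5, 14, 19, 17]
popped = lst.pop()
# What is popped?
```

17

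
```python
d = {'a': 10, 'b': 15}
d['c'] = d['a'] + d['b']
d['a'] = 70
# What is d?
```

After line 1: d = {'a': 10, 'b': 15}
After line 2 (d['c'] = 10 + 15): d = {'a': 10, 'b': 15, 'c': 25}
After line 3: d = {'a': 70, 'b': 15, 'c': 25}

{'a': 70, 'b': 15, 'c': 25}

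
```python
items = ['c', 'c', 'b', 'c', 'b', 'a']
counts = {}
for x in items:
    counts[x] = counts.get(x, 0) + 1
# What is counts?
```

Initial: counts = {}, items = ['c', 'c', 'b', 'c', 'b', 'a']
See 'c': counts = {'c': 1}
See 'c': counts = {'c': 2}
See 'b': counts = {'c': 2, 'b': 1}
See 'c': counts = {'c': 3, 'b': 1}
See 'b': counts = {'c': 3, 'b': 2}
See 'a': counts = {'c': 3, 'b': 2, 'a': 1}

{'c': 3, 'b': 2, 'a': 1}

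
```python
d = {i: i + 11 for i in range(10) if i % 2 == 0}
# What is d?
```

{0: 11, 2: 13, 4: 15, 6: 17, 8: 19}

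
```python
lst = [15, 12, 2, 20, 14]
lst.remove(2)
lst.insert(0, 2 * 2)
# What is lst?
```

After line 1: lst = [15, 12, 2, 20, 14]
After line 2 (remove first 2): lst = [15, 12, 20, 14]
After line 3 (insert 4 at index 0): lst = [4, 15, 12, 20, 14]

[4, 15, 12, 20, 14]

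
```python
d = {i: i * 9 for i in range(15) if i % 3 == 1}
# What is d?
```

{1: 9, 4: 36, 7: 63, 10: 90, 13: 117}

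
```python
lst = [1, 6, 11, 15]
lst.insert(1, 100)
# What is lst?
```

[1, 100, 6, 11, 15]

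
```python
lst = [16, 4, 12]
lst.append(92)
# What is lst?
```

[16, 4, 12, 92]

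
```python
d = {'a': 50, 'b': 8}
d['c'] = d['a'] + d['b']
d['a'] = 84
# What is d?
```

After line 1: d = {'a': 50, 'b': 8}
After line 2 (d['c'] = 50 + 8): d = {'a': 50, 'b': 8, 'c': 58}
After line 3: d = {'a': 84, 'b': 8, 'c': 58}

{'a': 84, 'b': 8, 'c': 58}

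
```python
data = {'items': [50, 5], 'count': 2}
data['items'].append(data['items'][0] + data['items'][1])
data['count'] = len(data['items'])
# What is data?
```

After line 1: data = {'items': [50, 5], 'count': 2}
After line 2 (append 50 + 5 = 55): data = {'items': [50, 5, 55], 'count': 2}
After line 3 (count = len(items) = 3): data = {'items': [50, 5, 55], 'count': 3}

{'items': [50, 5, 55], 'count': 3}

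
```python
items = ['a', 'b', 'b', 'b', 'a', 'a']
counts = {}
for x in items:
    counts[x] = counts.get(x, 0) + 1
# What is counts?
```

Initial: counts = {}, items = ['a', 'b', 'b', 'b', 'a', 'a']
See 'a': counts = {'a': 1}
See 'b': counts = {'a': 1, 'b': 1}
See 'b': counts = {'a': 1, 'b': 2}
See 'b': counts = {'a': 1, 'b': 3}
See 'a': counts = {'a': 2, 'b': 3}
See 'a': counts = {'a': 3, 'b': 3}

{'a': 3, 'b': 3}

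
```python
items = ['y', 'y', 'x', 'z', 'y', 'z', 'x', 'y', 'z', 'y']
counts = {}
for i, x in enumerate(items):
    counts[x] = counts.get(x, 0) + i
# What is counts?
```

Initial: counts = {}, items = ['y', 'y', 'x', 'z', 'y', 'z', 'x', 'y', 'z', 'y']
i=0, x='y': counts = {'y': 0}
i=1, x='y': counts = {'y': 1}
i=2, x='x': counts = {'y': 1, 'x': 2}
i=3, x='z': counts = {'y': 1, 'x': 2, 'z': 3}
i=4, x='y': counts = {'y': 5, 'x': 2, 'z': 3}
i=5, x='z': counts = {'y': 5, 'x': 2, 'z': 8}
i=6, x='x': counts = {'y': 5, 'x': 8, 'z': 8}
i=7, x='y': counts = {'y': 12, 'x': 8, 'z': 8}
i=8, x='z': counts = {'y': 12, 'x': 8, 'z': 16}
i=9, x='y': counts = {'y': 21, 'x': 8, 'z': 16}

{'y': 21, 'x': 8, 'z': 16}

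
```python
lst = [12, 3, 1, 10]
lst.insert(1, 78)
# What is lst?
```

[12, 78, 3, 1, 10]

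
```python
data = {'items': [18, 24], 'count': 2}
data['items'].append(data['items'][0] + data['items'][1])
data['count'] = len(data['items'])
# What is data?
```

After line 1: data = {'items': [18, 24], 'count': 2}
After line 2 (append 18 + 24 = 42): data = {'items': [18, 24, 42], 'count': 2}
After line 3 (count = len(items) = 3): data = {'items': [18, 24, 42], 'count': 3}

{'items': [18, 24, 42], 'count': 3}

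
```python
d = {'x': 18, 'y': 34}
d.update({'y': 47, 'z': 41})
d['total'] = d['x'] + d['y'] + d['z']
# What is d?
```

After line 1: d = {'x': 18, 'y': 34}
After line 2 (y overwritten, z added): d = {'x': 18, 'y': 47, 'z': 41}
After line 3 (total = 18 + 47 + 41 = 106): d = {'x': 18, 'y': 47, 'z': 41, 'total': 106}

{'x': 18, 'y': 47, 'z': 41, 'total': 106}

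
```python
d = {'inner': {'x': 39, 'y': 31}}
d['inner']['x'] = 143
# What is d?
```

After line 1: d = {'inner': {'x': 39, 'y': 31}}
After line 2 (inner x overwritten): d = {'inner': {'x': 143, 'y': 31}}

{'inner': {'x': 143, 'y': 31}}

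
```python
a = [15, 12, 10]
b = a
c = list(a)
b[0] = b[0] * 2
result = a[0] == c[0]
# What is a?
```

After line 1: a = [15, 12, 10]
After line 2 (b = a, alias): a = [15, 12, 10], b = [15, 12, 10]
After line 3 (c = list(a) is a copy, new object): c = [15, 12, 10]
After line 4 (b[0] = 15 * 2 = 30; mutates shared a/b): a = b = [30, 12, 10], c = [15, 12, 10]
After line 5 (a[0] = 30, c[0] = 15; result = False)

[30, 12, 10]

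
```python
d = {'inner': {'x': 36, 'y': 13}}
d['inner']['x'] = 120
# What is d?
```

After line 1: d = {'inner': {'x': 36, 'y': 13}}
After line 2 (inner x overwritten): d = {'inner': {'x': 120, 'y': 13}}

{'inner': {'x': 120, 'y': 13}}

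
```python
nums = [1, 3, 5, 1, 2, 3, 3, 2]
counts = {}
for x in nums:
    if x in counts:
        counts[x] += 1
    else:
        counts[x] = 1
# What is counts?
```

Initial: counts = {}, nums = [1, 3, 5, 1, 2, 3, 3, 2]
See 1: counts = {1: 1}
See 3: counts = {1: 1, 3: 1}
See 5: counts = {1: 1, 3: 1, 5: 1}
See 1: counts = {1: 2, 3: 1, 5: 1}
See 2: counts = {1: 2, 3: 1, 5: 1, 2: 1}
See 3: counts = {1: 2, 3: 2, 5: 1, 2: 1}
See 3: counts = {1: 2, 3: 3, 5: 1, 2: 1}
See 2: counts = {1: 2, 3: 3, 5: 1, 2: 2}

{1: 2, 3: 3, 5: 1, 2: 2}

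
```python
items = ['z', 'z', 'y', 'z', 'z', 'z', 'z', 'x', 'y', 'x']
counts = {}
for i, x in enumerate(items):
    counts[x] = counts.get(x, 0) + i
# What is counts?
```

Initial: counts = {}, items = ['z', 'z', 'y', 'z', 'z', 'z', 'z', 'x', 'y', 'x']
i=0, x='z': counts = {'z': 0}
i=1, x='z': counts = {'z': 1}
i=2, x='y': counts = {'z': 1, 'y': 2}
i=3, x='z': counts = {'z': 4, 'y': 2}
i=4, x='z': counts = {'z': 8, 'y': 2}
i=5, x='z': counts = {'z': 13, 'y': 2}
i=6, x='z': counts = {'z': 19, 'y': 2}
i=7, x='x': counts = {'z': 19, 'y': 2, 'x': 7}
i=8, x='y': counts = {'z': 19, 'y': 10, 'x': 7}
i=9, x='x': counts = {'z': 19, 'y': 10, 'x': 16}

{'z': 19, 'y': 10, 'x': 16}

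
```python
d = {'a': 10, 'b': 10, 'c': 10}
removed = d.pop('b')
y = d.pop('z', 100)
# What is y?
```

After line 1: d = {'a': 10, 'b': 10, 'c': 10}
After line 2 (pop 'b' returns 10): d = {'a': 10, 'c': 10}, removed = 10
After line 3 (pop 'z' missing, returns default 100): d = {'a': 10, 'c': 10}, y = 100

100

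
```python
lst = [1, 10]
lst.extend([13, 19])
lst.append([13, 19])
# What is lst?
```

After line 1: lst = [1, 10]
After line 2 (extend unpacks [13, 19]): lst = [1, 10, 13, 19]
After line 3 (append adds [13, 19] as single element): lst = [1, 10, 13, 19, [13, 19]]

[1, 10, 13, 19, [13, 19]]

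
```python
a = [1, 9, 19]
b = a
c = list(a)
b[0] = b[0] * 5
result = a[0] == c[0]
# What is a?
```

After line 1: a = [1, 9, 19]
After line 2 (b = a, alias): a = [1, 9, 19], b = [1, 9, 19]
After line 3 (c = list(a) is a copy, new object): c = [1, 9, 19]
After line 4 (b[0] = 1 * 5 = 5; mutates shared a/b): a = b = [5, 9, 19], c = [1, 9, 19]
After line 5 (a[0] = 5, c[0] = 1; result = False)

[5, 9, 19]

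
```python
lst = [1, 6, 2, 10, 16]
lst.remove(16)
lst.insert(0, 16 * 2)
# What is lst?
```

After line 1: lst = [1, 6, 2, 10, 16]
After line 2 (remove first 16): lst = [1, 6, 2, 10]
After line 3 (insert 32 at index 0): lst = [32, 1, 6, 2, 10]

[32, 1, 6, 2, 10]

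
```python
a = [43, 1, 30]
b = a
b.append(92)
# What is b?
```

After line 1: a = [43, 1, 30]
After line 2 (b = a is an alias, same object): a = [43, 1, 30], b = [43, 1, 30]
After line 3 (b.append mutates the shared list): a = [43, 1, 30, 92], b = [43, 1, 30, 92]

[43, 1, 30, 92]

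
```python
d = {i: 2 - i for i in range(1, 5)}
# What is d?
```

{1: 1, 2: 0, 3: -1, 4: -2}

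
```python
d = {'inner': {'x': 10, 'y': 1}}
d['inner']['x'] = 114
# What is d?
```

After line 1: d = {'inner': {'x': 10, 'y': 1}}
After line 2 (inner x overwritten): d = {'inner': {'x': 114, 'y': 1}}

{'inner': {'x': 114, 'y': 1}}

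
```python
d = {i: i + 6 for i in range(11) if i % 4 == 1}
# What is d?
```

{1: 7, 5: 11, 9: 15}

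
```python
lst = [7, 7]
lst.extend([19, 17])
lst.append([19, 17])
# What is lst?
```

After line 1: lst = [7, 7]
After line 2 (extend unpacks [19, 17]): lst = [7, 7, 19, 17]
After line 3 (append adds [19, 17] as single element): lst = [7, 7, 19, 17, [19, 17]]

[7, 7, 19, 17, [19, 17]]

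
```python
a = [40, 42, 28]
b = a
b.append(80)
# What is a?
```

After line 1: a = [40, 42, 28]
After line 2 (b = a is an alias, same object): a = [40, 42, 28], b = [40, 42, 28]
After line 3 (b.append mutates the shared list): a = [40, 42, 28, 80], b = [40, 42, 28, 80]

[40, 42, 28, 80]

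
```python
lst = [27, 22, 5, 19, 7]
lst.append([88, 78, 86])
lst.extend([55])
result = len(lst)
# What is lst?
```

After line 1: lst = [27, 22, 5, 19, 7]
After line 2 (append adds [88, 78, 86] as single element): lst = [27, 22, 5, 19, 7, [88, 78, 86]]
After line 3 (extend unpacks [55], adds 55): lst = [27, 22, 5, 19, 7, [88, 78, 86], 55]
After line 4: result = len(lst) = 7

[27, 22, 5, 19, 7, [88, 78, 86], 55]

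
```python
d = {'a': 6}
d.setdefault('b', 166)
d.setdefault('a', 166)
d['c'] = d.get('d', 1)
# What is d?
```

After line 1: d = {'a': 6}
After line 2 (setdefault adds 'b'=166): d = {'a': 6, 'b': 166}
After line 3 (setdefault 'a' no-op, already exists): d = {'a': 6, 'b': 166}
After line 4 (get('d', 1) returns default since 'd' not in d): d = {'a': 6, 'b': 166, 'c': 1}

{'a': 6, 'b': 166, 'c': 1}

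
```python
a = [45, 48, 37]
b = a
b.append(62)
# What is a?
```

After line 1: a = [45, 48, 37]
After line 2 (b = a is an alias, same object): a = [45, 48, 37], b = [45, 48, 37]
After line 3 (b.append mutates the shared list): a = [45, 48, 37, 62], b = [45, 48, 37, 62]

[45, 48, 37, 62]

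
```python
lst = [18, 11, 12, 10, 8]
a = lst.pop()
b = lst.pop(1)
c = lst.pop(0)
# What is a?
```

After line 1: lst = [18, 11, 12, 10, 8]
After line 2 (pop() -> a = 8): lst = [18, 11, 12, 10]
After line 3 (pop(1) -> b = 11): lst = [18, 12, 10]
After line 4 (pop(0) -> c = 18): lst = [12, 10]

8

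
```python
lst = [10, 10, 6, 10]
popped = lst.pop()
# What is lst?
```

[10, 10, 6]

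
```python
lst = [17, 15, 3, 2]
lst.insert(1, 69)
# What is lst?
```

[17, 69, 15, 3, 2]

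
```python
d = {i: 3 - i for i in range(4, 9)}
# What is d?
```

{4: -1, 5: -2, 6: -3, 7: -4, 8: -5}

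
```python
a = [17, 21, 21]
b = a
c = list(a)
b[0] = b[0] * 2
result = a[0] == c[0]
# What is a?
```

After line 1: a = [17, 21, 21]
After line 2 (b = a, alias): a = [17, 21, 21], b = [17, 21, 21]
After line 3 (c = list(a) is a copy, new object): c = [17, 21, 21]
After line 4 (b[0] = 17 * 2 = 34; mutates shared a/b): a = b = [34, 21, 21], c = [17, 21, 21]
After line 5 (a[0] = 34, c[0] = 17; result = False)

[34, 21, 21]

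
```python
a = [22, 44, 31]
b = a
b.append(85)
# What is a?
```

After line 1: a = [22, 44, 31]
After line 2 (b = a is an alias, same object): a = [22, 44, 31], b = [22, 44, 31]
After line 3 (b.append mutates the shared list): a = [22, 44, 31, 85], b = [22, 44, 31, 85]

[22, 44, 31, 85]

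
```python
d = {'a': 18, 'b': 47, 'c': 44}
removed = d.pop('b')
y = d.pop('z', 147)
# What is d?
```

After line 1: d = {'a': 18, 'b': 47, 'c': 44}
After line 2 (pop 'b' returns 47): d = {'a': 18, 'c': 44}, removed = 47
After line 3 (pop 'z' missing, returns default 147): d = {'a': 18, 'c': 44}, y = 147

{'a': 18, 'c': 44}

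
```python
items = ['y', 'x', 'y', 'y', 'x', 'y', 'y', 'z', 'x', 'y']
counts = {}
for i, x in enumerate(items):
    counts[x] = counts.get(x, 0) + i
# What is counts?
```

Initial: counts = {}, items = ['y', 'x', 'y', 'y', 'x', 'y', 'y', 'z', 'x', 'y']
i=0, x='y': counts = {'y': 0}
i=1, x='x': counts = {'y': 0, 'x': 1}
i=2, x='y': counts = {'y': 2, 'x': 1}
i=3, x='y': counts = {'y': 5, 'x': 1}
i=4, x='x': counts = {'y': 5, 'x': 5}
i=5, x='y': counts = {'y': 10, 'x': 5}
i=6, x='y': counts = {'y': 16, 'x': 5}
i=7, x='z': counts = {'y': 16, 'x': 5, 'z': 7}
i=8, x='x': counts = {'y': 16, 'x': 13, 'z': 7}
i=9, x='y': counts = {'y': 25, 'x': 13, 'z': 7}

{'y': 25, 'x': 13, 'z': 7}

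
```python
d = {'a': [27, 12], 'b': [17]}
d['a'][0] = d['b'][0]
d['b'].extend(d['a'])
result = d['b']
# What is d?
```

After line 1: d = {'a': [27, 12], 'b': [17]}
After line 2 (a[0] = b[0] = 17): d = {'a': [17, 12], 'b': [17]}
After line 3 (b.extend(a) appends [17, 12]): d = {'a': [17, 12], 'b': [17, 17, 12]}
After line 4: result = d['b'] = [17, 17, 12]

{'a': [17, 12], 'b': [17, 17, 12]}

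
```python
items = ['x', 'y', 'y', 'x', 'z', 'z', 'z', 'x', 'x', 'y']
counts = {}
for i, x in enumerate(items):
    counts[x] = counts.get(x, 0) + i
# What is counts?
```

Initial: counts = {}, items = ['x', 'y', 'y', 'x', 'z', 'z', 'z', 'x', 'x', 'y']
i=0, x='x': counts = {'x': 0}
i=1, x='y': counts = {'x': 0, 'y': 1}
i=2, x='y': counts = {'x': 0, 'y': 3}
i=3, x='x': counts = {'x': 3, 'y': 3}
i=4, x='z': counts = {'x': 3, 'y': 3, 'z': 4}
i=5, x='z': counts = {'x': 3, 'y': 3, 'z': 9}
i=6, x='z': counts = {'x': 3, 'y': 3, 'z': 15}
i=7, x='x': counts = {'x': 10, 'y': 3, 'z': 15}
i=8, x='x': counts = {'x': 18, 'y': 3, 'z': 15}
i=9, x='y': counts = {'x': 18, 'y': 12, 'z': 15}

{'x': 18, 'y': 12, 'z': 15}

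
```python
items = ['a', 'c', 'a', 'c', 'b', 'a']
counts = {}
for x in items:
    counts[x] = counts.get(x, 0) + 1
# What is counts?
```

Initial: counts = {}, items = ['a', 'c', 'a', 'c', 'b', 'a']
See 'a': counts = {'a': 1}
See 'c': counts = {'a': 1, 'c': 1}
See 'a': counts = {'a': 2, 'c': 1}
See 'c': counts = {'a': 2, 'c': 2}
See 'b': counts = {'a': 2, 'c': 2, 'b': 1}
See 'a': counts = {'a': 3, 'c': 2, 'b': 1}

{'a': 3, 'c': 2, 'b': 1}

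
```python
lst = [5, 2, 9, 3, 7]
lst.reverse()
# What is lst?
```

[7, 3, 9, 2, 5]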